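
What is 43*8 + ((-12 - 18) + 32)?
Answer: 346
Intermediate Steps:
43*8 + ((-12 - 18) + 32) = 344 + (-30 + 32) = 344 + 2 = 346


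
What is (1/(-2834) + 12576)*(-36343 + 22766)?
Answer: -483889479991/2834 ≈ -1.7074e+8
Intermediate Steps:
(1/(-2834) + 12576)*(-36343 + 22766) = (-1/2834 + 12576)*(-13577) = (35640383/2834)*(-13577) = -483889479991/2834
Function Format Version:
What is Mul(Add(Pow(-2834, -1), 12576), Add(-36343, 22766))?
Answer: Rational(-483889479991, 2834) ≈ -1.7074e+8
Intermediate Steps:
Mul(Add(Pow(-2834, -1), 12576), Add(-36343, 22766)) = Mul(Add(Rational(-1, 2834), 12576), -13577) = Mul(Rational(35640383, 2834), -13577) = Rational(-483889479991, 2834)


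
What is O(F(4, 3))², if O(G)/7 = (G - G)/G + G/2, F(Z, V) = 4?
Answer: 196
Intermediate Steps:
O(G) = 7*G/2 (O(G) = 7*((G - G)/G + G/2) = 7*(0/G + G*(½)) = 7*(0 + G/2) = 7*(G/2) = 7*G/2)
O(F(4, 3))² = ((7/2)*4)² = 14² = 196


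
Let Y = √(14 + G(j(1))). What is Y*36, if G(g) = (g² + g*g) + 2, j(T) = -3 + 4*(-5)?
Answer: 36*√1074 ≈ 1179.8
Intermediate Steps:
j(T) = -23 (j(T) = -3 - 20 = -23)
G(g) = 2 + 2*g² (G(g) = (g² + g²) + 2 = 2*g² + 2 = 2 + 2*g²)
Y = √1074 (Y = √(14 + (2 + 2*(-23)²)) = √(14 + (2 + 2*529)) = √(14 + (2 + 1058)) = √(14 + 1060) = √1074 ≈ 32.772)
Y*36 = √1074*36 = 36*√1074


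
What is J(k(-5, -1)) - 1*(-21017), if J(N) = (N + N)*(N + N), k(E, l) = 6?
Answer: 21161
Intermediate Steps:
J(N) = 4*N**2 (J(N) = (2*N)*(2*N) = 4*N**2)
J(k(-5, -1)) - 1*(-21017) = 4*6**2 - 1*(-21017) = 4*36 + 21017 = 144 + 21017 = 21161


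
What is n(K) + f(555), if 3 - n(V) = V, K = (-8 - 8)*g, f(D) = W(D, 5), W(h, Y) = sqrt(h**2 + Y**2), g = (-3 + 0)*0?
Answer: 3 + 5*sqrt(12322) ≈ 558.02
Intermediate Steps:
g = 0 (g = -3*0 = 0)
W(h, Y) = sqrt(Y**2 + h**2)
f(D) = sqrt(25 + D**2) (f(D) = sqrt(5**2 + D**2) = sqrt(25 + D**2))
K = 0 (K = (-8 - 8)*0 = -16*0 = 0)
n(V) = 3 - V
n(K) + f(555) = (3 - 1*0) + sqrt(25 + 555**2) = (3 + 0) + sqrt(25 + 308025) = 3 + sqrt(308050) = 3 + 5*sqrt(12322)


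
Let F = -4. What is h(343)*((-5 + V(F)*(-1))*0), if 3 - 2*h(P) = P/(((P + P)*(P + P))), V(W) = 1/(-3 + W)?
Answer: 0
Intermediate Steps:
h(P) = 3/2 - 1/(8*P) (h(P) = 3/2 - P/(2*((P + P)*(P + P))) = 3/2 - P/(2*((2*P)*(2*P))) = 3/2 - P/(2*(4*P**2)) = 3/2 - P*1/(4*P**2)/2 = 3/2 - 1/(8*P))
h(343)*((-5 + V(F)*(-1))*0) = ((1/8)*(-1 + 12*343)/343)*((-5 - 1/(-3 - 4))*0) = ((1/8)*(1/343)*(-1 + 4116))*((-5 - 1/(-7))*0) = ((1/8)*(1/343)*4115)*((-5 - 1/7*(-1))*0) = 4115*((-5 + 1/7)*0)/2744 = 4115*(-34/7*0)/2744 = (4115/2744)*0 = 0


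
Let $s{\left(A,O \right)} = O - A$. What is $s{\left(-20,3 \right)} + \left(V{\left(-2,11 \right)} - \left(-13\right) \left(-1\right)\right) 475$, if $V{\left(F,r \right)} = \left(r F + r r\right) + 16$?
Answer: $48473$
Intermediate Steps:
$V{\left(F,r \right)} = 16 + r^{2} + F r$ ($V{\left(F,r \right)} = \left(F r + r^{2}\right) + 16 = \left(r^{2} + F r\right) + 16 = 16 + r^{2} + F r$)
$s{\left(-20,3 \right)} + \left(V{\left(-2,11 \right)} - \left(-13\right) \left(-1\right)\right) 475 = \left(3 - -20\right) + \left(\left(16 + 11^{2} - 22\right) - \left(-13\right) \left(-1\right)\right) 475 = \left(3 + 20\right) + \left(\left(16 + 121 - 22\right) - 13\right) 475 = 23 + \left(115 - 13\right) 475 = 23 + 102 \cdot 475 = 23 + 48450 = 48473$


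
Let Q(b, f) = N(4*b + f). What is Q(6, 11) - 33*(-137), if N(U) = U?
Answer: 4556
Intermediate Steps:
Q(b, f) = f + 4*b (Q(b, f) = 4*b + f = f + 4*b)
Q(6, 11) - 33*(-137) = (11 + 4*6) - 33*(-137) = (11 + 24) + 4521 = 35 + 4521 = 4556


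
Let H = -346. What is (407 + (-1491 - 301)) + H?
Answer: -1731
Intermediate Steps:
(407 + (-1491 - 301)) + H = (407 + (-1491 - 301)) - 346 = (407 - 1792) - 346 = -1385 - 346 = -1731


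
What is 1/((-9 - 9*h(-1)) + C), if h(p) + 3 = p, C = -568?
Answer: -1/541 ≈ -0.0018484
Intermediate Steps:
h(p) = -3 + p
1/((-9 - 9*h(-1)) + C) = 1/((-9 - 9*(-3 - 1)) - 568) = 1/((-9 - 9*(-4)) - 568) = 1/((-9 + 36) - 568) = 1/(27 - 568) = 1/(-541) = -1/541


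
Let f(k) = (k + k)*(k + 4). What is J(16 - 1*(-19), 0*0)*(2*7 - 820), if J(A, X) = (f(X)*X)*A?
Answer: 0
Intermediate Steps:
f(k) = 2*k*(4 + k) (f(k) = (2*k)*(4 + k) = 2*k*(4 + k))
J(A, X) = 2*A*X²*(4 + X) (J(A, X) = ((2*X*(4 + X))*X)*A = (2*X²*(4 + X))*A = 2*A*X²*(4 + X))
J(16 - 1*(-19), 0*0)*(2*7 - 820) = (2*(16 - 1*(-19))*(0*0)²*(4 + 0*0))*(2*7 - 820) = (2*(16 + 19)*0²*(4 + 0))*(14 - 820) = (2*35*0*4)*(-806) = 0*(-806) = 0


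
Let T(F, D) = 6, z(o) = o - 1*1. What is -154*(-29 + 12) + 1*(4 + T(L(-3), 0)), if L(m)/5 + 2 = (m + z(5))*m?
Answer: 2628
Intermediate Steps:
z(o) = -1 + o (z(o) = o - 1 = -1 + o)
L(m) = -10 + 5*m*(4 + m) (L(m) = -10 + 5*((m + (-1 + 5))*m) = -10 + 5*((m + 4)*m) = -10 + 5*((4 + m)*m) = -10 + 5*(m*(4 + m)) = -10 + 5*m*(4 + m))
-154*(-29 + 12) + 1*(4 + T(L(-3), 0)) = -154*(-29 + 12) + 1*(4 + 6) = -154*(-17) + 1*10 = 2618 + 10 = 2628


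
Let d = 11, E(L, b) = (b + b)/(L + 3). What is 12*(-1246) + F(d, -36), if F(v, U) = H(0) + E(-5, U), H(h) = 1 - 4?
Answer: -14919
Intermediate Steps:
E(L, b) = 2*b/(3 + L) (E(L, b) = (2*b)/(3 + L) = 2*b/(3 + L))
H(h) = -3
F(v, U) = -3 - U (F(v, U) = -3 + 2*U/(3 - 5) = -3 + 2*U/(-2) = -3 + 2*U*(-½) = -3 - U)
12*(-1246) + F(d, -36) = 12*(-1246) + (-3 - 1*(-36)) = -14952 + (-3 + 36) = -14952 + 33 = -14919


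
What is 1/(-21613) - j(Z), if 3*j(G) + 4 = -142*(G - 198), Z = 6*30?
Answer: -55156379/64839 ≈ -850.67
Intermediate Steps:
Z = 180
j(G) = 28112/3 - 142*G/3 (j(G) = -4/3 + (-142*(G - 198))/3 = -4/3 + (-142*(-198 + G))/3 = -4/3 + (28116 - 142*G)/3 = -4/3 + (9372 - 142*G/3) = 28112/3 - 142*G/3)
1/(-21613) - j(Z) = 1/(-21613) - (28112/3 - 142/3*180) = -1/21613 - (28112/3 - 8520) = -1/21613 - 1*2552/3 = -1/21613 - 2552/3 = -55156379/64839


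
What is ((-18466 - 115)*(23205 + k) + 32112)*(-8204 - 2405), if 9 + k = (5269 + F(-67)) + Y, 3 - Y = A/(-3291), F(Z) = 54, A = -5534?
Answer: 18501181686844544/3291 ≈ 5.6218e+12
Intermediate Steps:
Y = 4339/3291 (Y = 3 - (-5534)/(-3291) = 3 - (-5534)*(-1)/3291 = 3 - 1*5534/3291 = 3 - 5534/3291 = 4339/3291 ≈ 1.3184)
k = 17492713/3291 (k = -9 + ((5269 + 54) + 4339/3291) = -9 + (5323 + 4339/3291) = -9 + 17522332/3291 = 17492713/3291 ≈ 5315.3)
((-18466 - 115)*(23205 + k) + 32112)*(-8204 - 2405) = ((-18466 - 115)*(23205 + 17492713/3291) + 32112)*(-8204 - 2405) = (-18581*93860368/3291 + 32112)*(-10609) = (-1744019497808/3291 + 32112)*(-10609) = -1743913817216/3291*(-10609) = 18501181686844544/3291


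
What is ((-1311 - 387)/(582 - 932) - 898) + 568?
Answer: -56901/175 ≈ -325.15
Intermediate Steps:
((-1311 - 387)/(582 - 932) - 898) + 568 = (-1698/(-350) - 898) + 568 = (-1698*(-1/350) - 898) + 568 = (849/175 - 898) + 568 = -156301/175 + 568 = -56901/175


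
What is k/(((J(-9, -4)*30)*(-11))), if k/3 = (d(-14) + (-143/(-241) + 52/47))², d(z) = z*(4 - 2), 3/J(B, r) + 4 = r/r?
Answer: 88746197409/14113102190 ≈ 6.2882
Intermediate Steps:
J(B, r) = -1 (J(B, r) = 3/(-4 + r/r) = 3/(-4 + 1) = 3/(-3) = 3*(-⅓) = -1)
d(z) = 2*z (d(z) = z*2 = 2*z)
k = 266238592227/128300929 (k = 3*(2*(-14) + (-143/(-241) + 52/47))² = 3*(-28 + (-143*(-1/241) + 52*(1/47)))² = 3*(-28 + (143/241 + 52/47))² = 3*(-28 + 19253/11327)² = 3*(-297903/11327)² = 3*(88746197409/128300929) = 266238592227/128300929 ≈ 2075.1)
k/(((J(-9, -4)*30)*(-11))) = 266238592227/(128300929*((-1*30*(-11)))) = 266238592227/(128300929*((-30*(-11)))) = (266238592227/128300929)/330 = (266238592227/128300929)*(1/330) = 88746197409/14113102190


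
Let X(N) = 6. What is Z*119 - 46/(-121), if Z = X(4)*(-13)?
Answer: -1123076/121 ≈ -9281.6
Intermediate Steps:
Z = -78 (Z = 6*(-13) = -78)
Z*119 - 46/(-121) = -78*119 - 46/(-121) = -9282 - 46*(-1/121) = -9282 + 46/121 = -1123076/121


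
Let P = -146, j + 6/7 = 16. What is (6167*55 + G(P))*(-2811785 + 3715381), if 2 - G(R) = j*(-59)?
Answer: 2151067204548/7 ≈ 3.0730e+11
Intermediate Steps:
j = 106/7 (j = -6/7 + 16 = 106/7 ≈ 15.143)
G(R) = 6268/7 (G(R) = 2 - 106*(-59)/7 = 2 - 1*(-6254/7) = 2 + 6254/7 = 6268/7)
(6167*55 + G(P))*(-2811785 + 3715381) = (6167*55 + 6268/7)*(-2811785 + 3715381) = (339185 + 6268/7)*903596 = (2380563/7)*903596 = 2151067204548/7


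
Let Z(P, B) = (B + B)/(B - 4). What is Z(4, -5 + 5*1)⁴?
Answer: 0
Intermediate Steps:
Z(P, B) = 2*B/(-4 + B) (Z(P, B) = (2*B)/(-4 + B) = 2*B/(-4 + B))
Z(4, -5 + 5*1)⁴ = (2*(-5 + 5*1)/(-4 + (-5 + 5*1)))⁴ = (2*(-5 + 5)/(-4 + (-5 + 5)))⁴ = (2*0/(-4 + 0))⁴ = (2*0/(-4))⁴ = (2*0*(-¼))⁴ = 0⁴ = 0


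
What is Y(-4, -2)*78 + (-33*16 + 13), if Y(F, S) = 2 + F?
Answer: -671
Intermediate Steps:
Y(-4, -2)*78 + (-33*16 + 13) = (2 - 4)*78 + (-33*16 + 13) = -2*78 + (-528 + 13) = -156 - 515 = -671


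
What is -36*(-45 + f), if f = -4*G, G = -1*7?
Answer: 612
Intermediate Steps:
G = -7
f = 28 (f = -4*(-7) = 28)
-36*(-45 + f) = -36*(-45 + 28) = -36*(-17) = 612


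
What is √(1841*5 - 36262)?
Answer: I*√27057 ≈ 164.49*I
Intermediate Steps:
√(1841*5 - 36262) = √(9205 - 36262) = √(-27057) = I*√27057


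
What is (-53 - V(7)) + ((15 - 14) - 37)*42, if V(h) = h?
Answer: -1572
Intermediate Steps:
(-53 - V(7)) + ((15 - 14) - 37)*42 = (-53 - 1*7) + ((15 - 14) - 37)*42 = (-53 - 7) + (1 - 37)*42 = -60 - 36*42 = -60 - 1512 = -1572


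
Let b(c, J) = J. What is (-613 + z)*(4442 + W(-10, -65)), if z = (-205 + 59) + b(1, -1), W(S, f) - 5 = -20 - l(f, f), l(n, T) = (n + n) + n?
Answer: -3512720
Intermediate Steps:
l(n, T) = 3*n (l(n, T) = 2*n + n = 3*n)
W(S, f) = -15 - 3*f (W(S, f) = 5 + (-20 - 3*f) = -15 - 3*f)
z = -147 (z = (-205 + 59) - 1 = -146 - 1 = -147)
(-613 + z)*(4442 + W(-10, -65)) = (-613 - 147)*(4442 + (-15 - 3*(-65))) = -760*(4442 + (-15 + 195)) = -760*(4442 + 180) = -760*4622 = -3512720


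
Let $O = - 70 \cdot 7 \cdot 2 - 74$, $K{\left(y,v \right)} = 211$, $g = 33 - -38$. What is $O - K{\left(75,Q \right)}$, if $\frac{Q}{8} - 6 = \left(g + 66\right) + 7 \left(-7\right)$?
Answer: $-1265$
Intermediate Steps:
$g = 71$ ($g = 33 + 38 = 71$)
$Q = 752$ ($Q = 48 + 8 \left(\left(71 + 66\right) + 7 \left(-7\right)\right) = 48 + 8 \left(137 - 49\right) = 48 + 8 \cdot 88 = 48 + 704 = 752$)
$O = -1054$ ($O = \left(-70\right) 14 - 74 = -980 - 74 = -1054$)
$O - K{\left(75,Q \right)} = -1054 - 211 = -1265$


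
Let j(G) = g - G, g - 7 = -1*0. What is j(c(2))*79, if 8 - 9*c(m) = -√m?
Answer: 4345/9 - 79*√2/9 ≈ 470.36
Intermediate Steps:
g = 7 (g = 7 - 1*0 = 7 + 0 = 7)
c(m) = 8/9 + √m/9 (c(m) = 8/9 - (-1)*√m/9 = 8/9 + √m/9)
j(G) = 7 - G
j(c(2))*79 = (7 - (8/9 + √2/9))*79 = (7 + (-8/9 - √2/9))*79 = (55/9 - √2/9)*79 = 4345/9 - 79*√2/9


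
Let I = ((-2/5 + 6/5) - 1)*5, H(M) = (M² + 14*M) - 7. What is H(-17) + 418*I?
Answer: -374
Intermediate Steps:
H(M) = -7 + M² + 14*M
I = -1 (I = ((-2*⅕ + 6*(⅕)) - 1)*5 = ((-⅖ + 6/5) - 1)*5 = (⅘ - 1)*5 = -⅕*5 = -1)
H(-17) + 418*I = (-7 + (-17)² + 14*(-17)) + 418*(-1) = (-7 + 289 - 238) - 418 = 44 - 418 = -374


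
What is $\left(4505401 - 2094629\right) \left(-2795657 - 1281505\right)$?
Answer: $-9829107989064$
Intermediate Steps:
$\left(4505401 - 2094629\right) \left(-2795657 - 1281505\right) = 2410772 \left(-4077162\right) = -9829107989064$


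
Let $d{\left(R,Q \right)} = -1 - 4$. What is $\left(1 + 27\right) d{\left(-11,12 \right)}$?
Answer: $-140$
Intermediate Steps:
$d{\left(R,Q \right)} = -5$ ($d{\left(R,Q \right)} = -1 - 4 = -5$)
$\left(1 + 27\right) d{\left(-11,12 \right)} = \left(1 + 27\right) \left(-5\right) = 28 \left(-5\right) = -140$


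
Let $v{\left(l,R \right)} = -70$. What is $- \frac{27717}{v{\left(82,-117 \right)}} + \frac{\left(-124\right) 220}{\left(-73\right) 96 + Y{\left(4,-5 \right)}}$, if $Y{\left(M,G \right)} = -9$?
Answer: $\frac{196399789}{491190} \approx 399.84$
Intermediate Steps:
$- \frac{27717}{v{\left(82,-117 \right)}} + \frac{\left(-124\right) 220}{\left(-73\right) 96 + Y{\left(4,-5 \right)}} = - \frac{27717}{-70} + \frac{\left(-124\right) 220}{\left(-73\right) 96 - 9} = \left(-27717\right) \left(- \frac{1}{70}\right) - \frac{27280}{-7008 - 9} = \frac{27717}{70} - \frac{27280}{-7017} = \frac{27717}{70} - - \frac{27280}{7017} = \frac{27717}{70} + \frac{27280}{7017} = \frac{196399789}{491190}$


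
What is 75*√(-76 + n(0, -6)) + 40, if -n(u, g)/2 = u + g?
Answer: 40 + 600*I ≈ 40.0 + 600.0*I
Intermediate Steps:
n(u, g) = -2*g - 2*u (n(u, g) = -2*(u + g) = -2*(g + u) = -2*g - 2*u)
75*√(-76 + n(0, -6)) + 40 = 75*√(-76 + (-2*(-6) - 2*0)) + 40 = 75*√(-76 + (12 + 0)) + 40 = 75*√(-76 + 12) + 40 = 75*√(-64) + 40 = 75*(8*I) + 40 = 600*I + 40 = 40 + 600*I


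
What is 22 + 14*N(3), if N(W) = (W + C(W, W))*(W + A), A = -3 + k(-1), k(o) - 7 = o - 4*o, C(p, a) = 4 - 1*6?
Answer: 162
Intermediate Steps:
C(p, a) = -2 (C(p, a) = 4 - 6 = -2)
k(o) = 7 - 3*o (k(o) = 7 + (o - 4*o) = 7 - 3*o)
A = 7 (A = -3 + (7 - 3*(-1)) = -3 + (7 + 3) = -3 + 10 = 7)
N(W) = (-2 + W)*(7 + W) (N(W) = (W - 2)*(W + 7) = (-2 + W)*(7 + W))
22 + 14*N(3) = 22 + 14*(-14 + 3² + 5*3) = 22 + 14*(-14 + 9 + 15) = 22 + 14*10 = 22 + 140 = 162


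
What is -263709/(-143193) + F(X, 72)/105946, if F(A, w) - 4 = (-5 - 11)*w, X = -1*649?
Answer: 4629088025/2528454263 ≈ 1.8308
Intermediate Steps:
X = -649
F(A, w) = 4 - 16*w (F(A, w) = 4 + (-5 - 11)*w = 4 - 16*w)
-263709/(-143193) + F(X, 72)/105946 = -263709/(-143193) + (4 - 16*72)/105946 = -263709*(-1/143193) + (4 - 1152)*(1/105946) = 87903/47731 - 1148*1/105946 = 87903/47731 - 574/52973 = 4629088025/2528454263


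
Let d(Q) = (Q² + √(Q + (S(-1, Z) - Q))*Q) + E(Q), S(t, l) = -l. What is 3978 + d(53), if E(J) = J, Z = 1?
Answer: 6840 + 53*I ≈ 6840.0 + 53.0*I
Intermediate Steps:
d(Q) = Q + Q² + I*Q (d(Q) = (Q² + √(Q + (-1*1 - Q))*Q) + Q = (Q² + √(Q + (-1 - Q))*Q) + Q = (Q² + √(-1)*Q) + Q = (Q² + I*Q) + Q = Q + Q² + I*Q)
3978 + d(53) = 3978 + 53*(1 + I + 53) = 3978 + 53*(54 + I) = 3978 + (2862 + 53*I) = 6840 + 53*I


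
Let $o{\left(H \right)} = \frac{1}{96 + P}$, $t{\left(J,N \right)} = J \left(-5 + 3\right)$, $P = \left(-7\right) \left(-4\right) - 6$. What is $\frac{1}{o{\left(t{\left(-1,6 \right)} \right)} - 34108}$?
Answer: $- \frac{118}{4024743} \approx -2.9319 \cdot 10^{-5}$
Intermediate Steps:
$P = 22$ ($P = 28 - 6 = 22$)
$t{\left(J,N \right)} = - 2 J$ ($t{\left(J,N \right)} = J \left(-2\right) = - 2 J$)
$o{\left(H \right)} = \frac{1}{118}$ ($o{\left(H \right)} = \frac{1}{96 + 22} = \frac{1}{118}$)
$\frac{1}{o{\left(t{\left(-1,6 \right)} \right)} - 34108} = \frac{1}{\frac{1}{118} - 34108} = \frac{1}{- \frac{4024743}{118}} = - \frac{118}{4024743}$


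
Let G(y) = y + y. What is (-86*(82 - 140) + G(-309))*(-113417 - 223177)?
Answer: -1470915780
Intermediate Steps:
G(y) = 2*y
(-86*(82 - 140) + G(-309))*(-113417 - 223177) = (-86*(82 - 140) + 2*(-309))*(-113417 - 223177) = (-86*(-58) - 618)*(-336594) = (4988 - 618)*(-336594) = 4370*(-336594) = -1470915780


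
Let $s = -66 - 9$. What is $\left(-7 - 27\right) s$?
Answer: $2550$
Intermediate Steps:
$s = -75$ ($s = -66 - 9 = -75$)
$\left(-7 - 27\right) s = \left(-7 - 27\right) \left(-75\right) = \left(-34\right) \left(-75\right) = 2550$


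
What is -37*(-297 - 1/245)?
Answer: 2692342/245 ≈ 10989.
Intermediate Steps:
-37*(-297 - 1/245) = -37*(-72766/245) = 2692342/245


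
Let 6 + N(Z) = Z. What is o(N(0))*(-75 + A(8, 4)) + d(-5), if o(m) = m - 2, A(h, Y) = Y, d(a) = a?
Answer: 563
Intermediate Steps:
N(Z) = -6 + Z
o(m) = -2 + m
o(N(0))*(-75 + A(8, 4)) + d(-5) = (-2 + (-6 + 0))*(-75 + 4) - 5 = (-2 - 6)*(-71) - 5 = -8*(-71) - 5 = 568 - 5 = 563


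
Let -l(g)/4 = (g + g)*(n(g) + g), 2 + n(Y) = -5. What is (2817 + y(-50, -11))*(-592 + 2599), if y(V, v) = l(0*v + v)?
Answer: 2474631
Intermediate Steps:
n(Y) = -7 (n(Y) = -2 - 5 = -7)
l(g) = -8*g*(-7 + g) (l(g) = -4*(g + g)*(-7 + g) = -4*2*g*(-7 + g) = -8*g*(-7 + g))
y(V, v) = 8*v*(7 - v) (y(V, v) = 8*(0*v + v)*(7 - (0*v + v)) = 8*(0 + v)*(7 - (0 + v)) = 8*v*(7 - v))
(2817 + y(-50, -11))*(-592 + 2599) = (2817 + 8*(-11)*(7 - 1*(-11)))*(-592 + 2599) = (2817 + 8*(-11)*(7 + 11))*2007 = (2817 + 8*(-11)*18)*2007 = (2817 - 1584)*2007 = 1233*2007 = 2474631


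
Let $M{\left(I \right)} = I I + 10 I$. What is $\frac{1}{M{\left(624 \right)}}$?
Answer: $\frac{1}{395616} \approx 2.5277 \cdot 10^{-6}$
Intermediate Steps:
$M{\left(I \right)} = I^{2} + 10 I$
$\frac{1}{M{\left(624 \right)}} = \frac{1}{624 \left(10 + 624\right)} = \frac{1}{624 \cdot 634} = \frac{1}{395616}$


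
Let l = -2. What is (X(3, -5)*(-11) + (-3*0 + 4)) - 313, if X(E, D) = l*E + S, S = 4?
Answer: -287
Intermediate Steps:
X(E, D) = 4 - 2*E (X(E, D) = -2*E + 4 = 4 - 2*E)
(X(3, -5)*(-11) + (-3*0 + 4)) - 313 = ((4 - 2*3)*(-11) + (-3*0 + 4)) - 313 = ((4 - 6)*(-11) + (0 + 4)) - 313 = (-2*(-11) + 4) - 313 = (22 + 4) - 313 = 26 - 313 = -287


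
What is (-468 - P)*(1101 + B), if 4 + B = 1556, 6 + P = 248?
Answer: -1883630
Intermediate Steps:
P = 242 (P = -6 + 248 = 242)
B = 1552 (B = -4 + 1556 = 1552)
(-468 - P)*(1101 + B) = (-468 - 1*242)*(1101 + 1552) = (-468 - 242)*2653 = -710*2653 = -1883630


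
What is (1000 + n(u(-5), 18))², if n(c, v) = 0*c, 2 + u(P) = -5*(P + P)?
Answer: 1000000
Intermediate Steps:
u(P) = -2 - 10*P (u(P) = -2 - 5*(P + P) = -2 - 10*P)
n(c, v) = 0
(1000 + n(u(-5), 18))² = (1000 + 0)² = 1000² = 1000000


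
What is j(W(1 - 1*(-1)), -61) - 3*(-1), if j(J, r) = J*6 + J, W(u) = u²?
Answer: 31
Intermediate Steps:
j(J, r) = 7*J (j(J, r) = 6*J + J = 7*J)
j(W(1 - 1*(-1)), -61) - 3*(-1) = 7*(1 - 1*(-1))² - 3*(-1) = 7*(1 + 1)² + 3 = 7*2² + 3 = 7*4 + 3 = 28 + 3 = 31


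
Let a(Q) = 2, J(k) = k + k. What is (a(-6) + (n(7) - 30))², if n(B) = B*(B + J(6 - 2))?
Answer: 5929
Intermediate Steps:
J(k) = 2*k
n(B) = B*(8 + B) (n(B) = B*(B + 2*(6 - 2)) = B*(B + 2*4) = B*(B + 8) = B*(8 + B))
(a(-6) + (n(7) - 30))² = (2 + (7*(8 + 7) - 30))² = (2 + (7*15 - 30))² = (2 + (105 - 30))² = (2 + 75)² = 77² = 5929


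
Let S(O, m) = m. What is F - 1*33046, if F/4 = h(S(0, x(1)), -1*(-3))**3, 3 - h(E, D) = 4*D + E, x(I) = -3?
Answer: -33910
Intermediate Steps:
h(E, D) = 3 - E - 4*D (h(E, D) = 3 - (4*D + E) = 3 - (E + 4*D) = 3 + (-E - 4*D) = 3 - E - 4*D)
F = -864 (F = 4*(3 - 1*(-3) - (-4)*(-3))**3 = 4*(3 + 3 - 4*3)**3 = 4*(3 + 3 - 12)**3 = 4*(-6)**3 = 4*(-216) = -864)
F - 1*33046 = -864 - 1*33046 = -864 - 33046 = -33910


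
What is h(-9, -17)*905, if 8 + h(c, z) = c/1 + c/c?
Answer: -14480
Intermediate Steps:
h(c, z) = -7 + c (h(c, z) = -8 + (c/1 + c/c) = -8 + (c*1 + 1) = -8 + (c + 1) = -8 + (1 + c) = -7 + c)
h(-9, -17)*905 = (-7 - 9)*905 = -16*905 = -14480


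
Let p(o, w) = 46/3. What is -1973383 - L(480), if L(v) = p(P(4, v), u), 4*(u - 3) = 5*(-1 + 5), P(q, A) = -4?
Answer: -5920195/3 ≈ -1.9734e+6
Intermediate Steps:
u = 8 (u = 3 + (5*(-1 + 5))/4 = 3 + (5*4)/4 = 3 + (¼)*20 = 3 + 5 = 8)
p(o, w) = 46/3 (p(o, w) = 46*(⅓) = 46/3)
L(v) = 46/3
-1973383 - L(480) = -1973383 - 1*46/3 = -1973383 - 46/3 = -5920195/3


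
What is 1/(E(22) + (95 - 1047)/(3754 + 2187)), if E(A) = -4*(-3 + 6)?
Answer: -5941/72244 ≈ -0.082235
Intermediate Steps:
E(A) = -12 (E(A) = -4*3 = -12)
1/(E(22) + (95 - 1047)/(3754 + 2187)) = 1/(-12 + (95 - 1047)/(3754 + 2187)) = 1/(-12 - 952/5941) = 1/(-72244/5941) = -5941/72244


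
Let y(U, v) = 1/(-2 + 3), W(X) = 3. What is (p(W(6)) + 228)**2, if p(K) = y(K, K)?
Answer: 52441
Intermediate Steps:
y(U, v) = 1 (y(U, v) = 1/1 = 1)
p(K) = 1
(p(W(6)) + 228)**2 = (1 + 228)**2 = 229**2 = 52441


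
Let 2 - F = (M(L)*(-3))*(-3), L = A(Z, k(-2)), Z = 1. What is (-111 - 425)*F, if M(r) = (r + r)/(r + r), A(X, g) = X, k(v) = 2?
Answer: 3752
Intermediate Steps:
L = 1
M(r) = 1 (M(r) = (2*r)/((2*r)) = (2*r)*(1/(2*r)) = 1)
F = -7 (F = 2 - 1*(-3)*(-3) = 2 - (-3)*(-3) = 2 - 1*9 = 2 - 9 = -7)
(-111 - 425)*F = (-111 - 425)*(-7) = -536*(-7) = 3752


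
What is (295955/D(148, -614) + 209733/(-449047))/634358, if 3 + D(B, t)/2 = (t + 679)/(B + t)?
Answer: -1407521458072/18942961028929 ≈ -0.074303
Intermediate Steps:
D(B, t) = -6 + 2*(679 + t)/(B + t) (D(B, t) = -6 + 2*((t + 679)/(B + t)) = -6 + 2*((679 + t)/(B + t)) = -6 + 2*(679 + t)/(B + t))
(295955/D(148, -614) + 209733/(-449047))/634358 = (295955/((2*(679 - 3*148 - 2*(-614))/(148 - 614))) + 209733/(-449047))/634358 = (295955/((2*(679 - 444 + 1228)/(-466))) + 209733*(-1/449047))*(1/634358) = (295955/((2*(-1/466)*1463)) - 209733/449047)*(1/634358) = (295955/(-1463/233) - 209733/449047)*(1/634358) = (295955*(-233/1463) - 209733/449047)*(1/634358) = (-6268865/133 - 209733/449047)*(1/634358) = -2815042916144/59723251*1/634358 = -1407521458072/18942961028929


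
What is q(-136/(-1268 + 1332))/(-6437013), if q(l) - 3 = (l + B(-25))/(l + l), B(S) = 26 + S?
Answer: -37/72952814 ≈ -5.0718e-7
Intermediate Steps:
q(l) = 3 + (1 + l)/(2*l) (q(l) = 3 + (l + (26 - 25))/(l + l) = 3 + (l + 1)/((2*l)) = 3 + (1 + l)*(1/(2*l)) = 3 + (1 + l)/(2*l))
q(-136/(-1268 + 1332))/(-6437013) = ((1 + 7*(-136/(-1268 + 1332)))/(2*((-136/(-1268 + 1332)))))/(-6437013) = ((1 + 7*(-136/64))/(2*((-136/64))))*(-1/6437013) = ((1 + 7*(-136*1/64))/(2*((-136*1/64))))*(-1/6437013) = ((1 + 7*(-17/8))/(2*(-17/8)))*(-1/6437013) = ((½)*(-8/17)*(1 - 119/8))*(-1/6437013) = ((½)*(-8/17)*(-111/8))*(-1/6437013) = (111/34)*(-1/6437013) = -37/72952814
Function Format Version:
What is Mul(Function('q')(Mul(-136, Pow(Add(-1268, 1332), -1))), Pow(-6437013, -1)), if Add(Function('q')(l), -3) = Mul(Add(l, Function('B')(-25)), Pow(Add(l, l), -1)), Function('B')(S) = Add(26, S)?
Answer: Rational(-37, 72952814) ≈ -5.0718e-7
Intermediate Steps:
Function('q')(l) = Add(3, Mul(Rational(1, 2), Pow(l, -1), Add(1, l))) (Function('q')(l) = Add(3, Mul(Add(l, Add(26, -25)), Pow(Add(l, l), -1))) = Add(3, Mul(Add(l, 1), Pow(Mul(2, l), -1))) = Add(3, Mul(Add(1, l), Mul(Rational(1, 2), Pow(l, -1)))) = Add(3, Mul(Rational(1, 2), Pow(l, -1), Add(1, l))))
Mul(Function('q')(Mul(-136, Pow(Add(-1268, 1332), -1))), Pow(-6437013, -1)) = Mul(Mul(Rational(1, 2), Pow(Mul(-136, Pow(Add(-1268, 1332), -1)), -1), Add(1, Mul(7, Mul(-136, Pow(Add(-1268, 1332), -1))))), Pow(-6437013, -1)) = Mul(Mul(Rational(1, 2), Pow(Mul(-136, Pow(64, -1)), -1), Add(1, Mul(7, Mul(-136, Pow(64, -1))))), Rational(-1, 6437013)) = Mul(Mul(Rational(1, 2), Pow(Mul(-136, Rational(1, 64)), -1), Add(1, Mul(7, Mul(-136, Rational(1, 64))))), Rational(-1, 6437013)) = Mul(Mul(Rational(1, 2), Pow(Rational(-17, 8), -1), Add(1, Mul(7, Rational(-17, 8)))), Rational(-1, 6437013)) = Mul(Mul(Rational(1, 2), Rational(-8, 17), Add(1, Rational(-119, 8))), Rational(-1, 6437013)) = Mul(Mul(Rational(1, 2), Rational(-8, 17), Rational(-111, 8)), Rational(-1, 6437013)) = Mul(Rational(111, 34), Rational(-1, 6437013)) = Rational(-37, 72952814)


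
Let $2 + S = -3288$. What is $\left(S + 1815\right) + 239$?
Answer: $-1236$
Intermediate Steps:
$S = -3290$ ($S = -2 - 3288 = -3290$)
$\left(S + 1815\right) + 239 = \left(-3290 + 1815\right) + 239 = -1475 + 239 = -1236$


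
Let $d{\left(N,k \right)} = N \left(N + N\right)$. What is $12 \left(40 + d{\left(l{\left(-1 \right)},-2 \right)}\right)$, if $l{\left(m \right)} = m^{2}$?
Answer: $504$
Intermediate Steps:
$d{\left(N,k \right)} = 2 N^{2}$ ($d{\left(N,k \right)} = N 2 N = 2 N^{2}$)
$12 \left(40 + d{\left(l{\left(-1 \right)},-2 \right)}\right) = 12 \left(40 + 2 \left(\left(-1\right)^{2}\right)^{2}\right) = 12 \left(40 + 2 \cdot 1^{2}\right) = 12 \left(40 + 2 \cdot 1\right) = 12 \left(40 + 2\right) = 12 \cdot 42 = 504$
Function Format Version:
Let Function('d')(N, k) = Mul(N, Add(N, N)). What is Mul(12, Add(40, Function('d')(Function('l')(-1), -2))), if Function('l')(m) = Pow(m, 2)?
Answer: 504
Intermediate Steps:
Function('d')(N, k) = Mul(2, Pow(N, 2)) (Function('d')(N, k) = Mul(N, Mul(2, N)) = Mul(2, Pow(N, 2)))
Mul(12, Add(40, Function('d')(Function('l')(-1), -2))) = Mul(12, Add(40, Mul(2, Pow(Pow(-1, 2), 2)))) = Mul(12, Add(40, Mul(2, Pow(1, 2)))) = Mul(12, Add(40, Mul(2, 1))) = Mul(12, Add(40, 2)) = Mul(12, 42) = 504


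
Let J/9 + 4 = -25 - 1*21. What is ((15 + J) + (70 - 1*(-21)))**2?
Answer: 118336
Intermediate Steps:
J = -450 (J = -36 + 9*(-25 - 1*21) = -36 + 9*(-25 - 21) = -36 + 9*(-46) = -36 - 414 = -450)
((15 + J) + (70 - 1*(-21)))**2 = ((15 - 450) + (70 - 1*(-21)))**2 = (-435 + (70 + 21))**2 = (-435 + 91)**2 = (-344)**2 = 118336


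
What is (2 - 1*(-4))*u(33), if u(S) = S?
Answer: 198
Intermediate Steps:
(2 - 1*(-4))*u(33) = (2 - 1*(-4))*33 = (2 + 4)*33 = 6*33 = 198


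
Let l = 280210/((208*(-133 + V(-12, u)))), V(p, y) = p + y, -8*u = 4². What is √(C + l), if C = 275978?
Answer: √329082901602/1092 ≈ 525.33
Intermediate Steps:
u = -2 (u = -⅛*4² = -⅛*16 = -2)
l = -20015/2184 (l = 280210/((208*(-133 + (-12 - 2)))) = 280210/((208*(-133 - 14))) = 280210/((208*(-147))) = 280210/(-30576) = 280210*(-1/30576) = -20015/2184 ≈ -9.1644)
√(C + l) = √(275978 - 20015/2184) = √(602715937/2184) = √329082901602/1092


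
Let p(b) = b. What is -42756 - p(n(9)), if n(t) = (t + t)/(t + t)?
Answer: -42757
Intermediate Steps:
n(t) = 1 (n(t) = (2*t)/((2*t)) = (2*t)*(1/(2*t)) = 1)
-42756 - p(n(9)) = -42756 - 1*1 = -42756 - 1 = -42757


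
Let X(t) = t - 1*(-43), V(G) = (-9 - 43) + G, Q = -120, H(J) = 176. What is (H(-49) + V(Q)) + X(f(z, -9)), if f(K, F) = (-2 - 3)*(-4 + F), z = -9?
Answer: 112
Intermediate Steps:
f(K, F) = 20 - 5*F (f(K, F) = -5*(-4 + F) = 20 - 5*F)
V(G) = -52 + G
X(t) = 43 + t (X(t) = t + 43 = 43 + t)
(H(-49) + V(Q)) + X(f(z, -9)) = (176 + (-52 - 120)) + (43 + (20 - 5*(-9))) = (176 - 172) + (43 + (20 + 45)) = 4 + (43 + 65) = 4 + 108 = 112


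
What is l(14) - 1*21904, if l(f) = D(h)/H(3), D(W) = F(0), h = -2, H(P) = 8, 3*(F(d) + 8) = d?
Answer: -21905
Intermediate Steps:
F(d) = -8 + d/3
D(W) = -8 (D(W) = -8 + (⅓)*0 = -8 + 0 = -8)
l(f) = -1 (l(f) = -8/8 = -8*⅛ = -1)
l(14) - 1*21904 = -1 - 1*21904 = -1 - 21904 = -21905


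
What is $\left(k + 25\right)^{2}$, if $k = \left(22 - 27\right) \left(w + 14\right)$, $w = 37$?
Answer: $52900$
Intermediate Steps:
$k = -255$ ($k = \left(22 - 27\right) \left(37 + 14\right) = \left(-5\right) 51 = -255$)
$\left(k + 25\right)^{2} = \left(-255 + 25\right)^{2} = \left(-230\right)^{2} = 52900$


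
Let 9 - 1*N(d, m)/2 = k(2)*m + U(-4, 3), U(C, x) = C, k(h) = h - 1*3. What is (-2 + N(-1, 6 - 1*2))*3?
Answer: 96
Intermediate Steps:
k(h) = -3 + h (k(h) = h - 3 = -3 + h)
N(d, m) = 26 + 2*m (N(d, m) = 18 - 2*((-3 + 2)*m - 4) = 18 - 2*(-m - 4) = 18 - 2*(-4 - m) = 18 + (8 + 2*m) = 26 + 2*m)
(-2 + N(-1, 6 - 1*2))*3 = (-2 + (26 + 2*(6 - 1*2)))*3 = (-2 + (26 + 2*(6 - 2)))*3 = (-2 + (26 + 2*4))*3 = (-2 + (26 + 8))*3 = (-2 + 34)*3 = 32*3 = 96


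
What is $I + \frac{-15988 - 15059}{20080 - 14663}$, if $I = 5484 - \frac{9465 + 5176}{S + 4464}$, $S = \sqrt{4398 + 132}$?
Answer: $\frac{98478266594073}{17986937237} + \frac{14641 \sqrt{4530}}{19922766} \approx 5475.0$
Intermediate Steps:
$S = \sqrt{4530} \approx 67.305$
$I = 5484 - \frac{14641}{4464 + \sqrt{4530}}$ ($I = 5484 - \frac{9465 + 5176}{\sqrt{4530} + 4464} = 5484 - \frac{14641}{4464 + \sqrt{4530}} \approx 5480.8$)
$I + \frac{-15988 - 15059}{20080 - 14663} = \left(\frac{18198515220}{3320461} + \frac{14641 \sqrt{4530}}{19922766}\right) + \frac{-15988 - 15059}{20080 - 14663} = \left(\frac{18198515220}{3320461} + \frac{14641 \sqrt{4530}}{19922766}\right) - \frac{31047}{5417} = \frac{98478266594073}{17986937237} + \frac{14641 \sqrt{4530}}{19922766}$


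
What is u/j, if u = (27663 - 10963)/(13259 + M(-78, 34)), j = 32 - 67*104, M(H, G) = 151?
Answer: -835/4650588 ≈ -0.00017955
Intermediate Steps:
j = -6936 (j = 32 - 6968 = -6936)
u = 1670/1341 (u = (27663 - 10963)/(13259 + 151) = 16700/13410 = 16700*(1/13410) = 1670/1341 ≈ 1.2453)
u/j = (1670/1341)/(-6936) = (1670/1341)*(-1/6936) = -835/4650588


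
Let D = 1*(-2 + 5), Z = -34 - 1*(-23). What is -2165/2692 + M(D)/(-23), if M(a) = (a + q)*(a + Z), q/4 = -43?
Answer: -3689379/61916 ≈ -59.587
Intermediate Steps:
Z = -11 (Z = -34 + 23 = -11)
q = -172 (q = 4*(-43) = -172)
D = 3 (D = 1*3 = 3)
M(a) = (-172 + a)*(-11 + a) (M(a) = (a - 172)*(a - 11) = (-172 + a)*(-11 + a))
-2165/2692 + M(D)/(-23) = -2165/2692 + (1892 + 3² - 183*3)/(-23) = -2165*1/2692 + (1892 + 9 - 549)*(-1/23) = -2165/2692 + 1352*(-1/23) = -2165/2692 - 1352/23 = -3689379/61916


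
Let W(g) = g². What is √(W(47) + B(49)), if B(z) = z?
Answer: √2258 ≈ 47.518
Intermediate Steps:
√(W(47) + B(49)) = √(47² + 49) = √(2209 + 49) = √2258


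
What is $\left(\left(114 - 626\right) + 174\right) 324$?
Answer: $-109512$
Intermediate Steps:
$\left(\left(114 - 626\right) + 174\right) 324 = \left(-512 + 174\right) 324 = \left(-338\right) 324 = -109512$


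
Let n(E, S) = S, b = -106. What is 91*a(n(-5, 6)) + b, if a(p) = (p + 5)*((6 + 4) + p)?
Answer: 15910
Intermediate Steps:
a(p) = (5 + p)*(10 + p)
91*a(n(-5, 6)) + b = 91*(50 + 6**2 + 15*6) - 106 = 91*(50 + 36 + 90) - 106 = 91*176 - 106 = 16016 - 106 = 15910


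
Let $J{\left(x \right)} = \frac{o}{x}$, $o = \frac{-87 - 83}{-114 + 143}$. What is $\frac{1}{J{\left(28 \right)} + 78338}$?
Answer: $\frac{406}{31805143} \approx 1.2765 \cdot 10^{-5}$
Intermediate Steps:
$o = - \frac{170}{29} \approx -5.8621$
$J{\left(x \right)} = - \frac{170}{29 x}$
$\frac{1}{J{\left(28 \right)} + 78338} = \frac{1}{- \frac{170}{29 \cdot 28} + 78338} = \frac{1}{\left(- \frac{170}{29}\right) \frac{1}{28} + 78338} = \frac{1}{- \frac{85}{406} + 78338} = \frac{1}{\frac{31805143}{406}} = \frac{406}{31805143}$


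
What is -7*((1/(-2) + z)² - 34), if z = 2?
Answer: 889/4 ≈ 222.25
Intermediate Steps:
-7*((1/(-2) + z)² - 34) = -7*((1/(-2) + 2)² - 34) = -7*((-½ + 2)² - 34) = -7*((3/2)² - 34) = -7*(9/4 - 34) = -7*(-127/4) = 889/4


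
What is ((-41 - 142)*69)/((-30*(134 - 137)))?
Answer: -1403/10 ≈ -140.30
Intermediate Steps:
((-41 - 142)*69)/((-30*(134 - 137))) = (-183*69)/((-30*(-3))) = -12627/90 = -12627*1/90 = -1403/10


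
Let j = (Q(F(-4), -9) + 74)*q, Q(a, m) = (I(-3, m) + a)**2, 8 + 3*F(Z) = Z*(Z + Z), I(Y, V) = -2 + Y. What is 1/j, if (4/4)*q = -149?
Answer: -1/12367 ≈ -8.0860e-5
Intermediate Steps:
q = -149
F(Z) = -8/3 + 2*Z**2/3 (F(Z) = -8/3 + (Z*(Z + Z))/3 = -8/3 + (Z*(2*Z))/3 = -8/3 + (2*Z**2)/3 = -8/3 + 2*Z**2/3)
Q(a, m) = (-5 + a)**2 (Q(a, m) = ((-2 - 3) + a)**2 = (-5 + a)**2)
j = -12367 (j = ((-5 + (-8/3 + (2/3)*(-4)**2))**2 + 74)*(-149) = ((-5 + (-8/3 + (2/3)*16))**2 + 74)*(-149) = ((-5 + (-8/3 + 32/3))**2 + 74)*(-149) = ((-5 + 8)**2 + 74)*(-149) = (3**2 + 74)*(-149) = (9 + 74)*(-149) = 83*(-149) = -12367)
1/j = 1/(-12367) = -1/12367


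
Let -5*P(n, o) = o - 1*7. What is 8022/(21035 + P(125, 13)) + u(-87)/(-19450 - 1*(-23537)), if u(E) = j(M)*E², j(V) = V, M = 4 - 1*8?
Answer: -3020167074/429825703 ≈ -7.0265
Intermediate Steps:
P(n, o) = 7/5 - o/5 (P(n, o) = -(o - 1*7)/5 = -(o - 7)/5 = -(-7 + o)/5 = 7/5 - o/5)
M = -4 (M = 4 - 8 = -4)
u(E) = -4*E²
8022/(21035 + P(125, 13)) + u(-87)/(-19450 - 1*(-23537)) = 8022/(21035 + (7/5 - ⅕*13)) + (-4*(-87)²)/(-19450 - 1*(-23537)) = 8022/(21035 + (7/5 - 13/5)) + (-4*7569)/(-19450 + 23537) = 8022/(21035 - 6/5) - 30276/4087 = 8022/(105169/5) - 30276*1/4087 = 8022*(5/105169) - 30276/4087 = 40110/105169 - 30276/4087 = -3020167074/429825703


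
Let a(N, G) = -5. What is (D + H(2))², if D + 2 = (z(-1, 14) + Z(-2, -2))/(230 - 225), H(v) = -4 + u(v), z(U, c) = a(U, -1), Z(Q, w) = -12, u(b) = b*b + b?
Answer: 289/25 ≈ 11.560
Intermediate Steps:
u(b) = b + b² (u(b) = b² + b = b + b²)
z(U, c) = -5
H(v) = -4 + v*(1 + v)
D = -27/5 (D = -2 + (-5 - 12)/(230 - 225) = -2 - 17/5 = -27/5 ≈ -5.4000)
(D + H(2))² = (-27/5 + (-4 + 2*(1 + 2)))² = (-27/5 + (-4 + 2*3))² = (-27/5 + (-4 + 6))² = (-27/5 + 2)² = (-17/5)² = 289/25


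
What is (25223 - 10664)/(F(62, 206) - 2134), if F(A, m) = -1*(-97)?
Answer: -4853/679 ≈ -7.1473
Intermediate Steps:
F(A, m) = 97
(25223 - 10664)/(F(62, 206) - 2134) = (25223 - 10664)/(97 - 2134) = 14559/(-2037) = 14559*(-1/2037) = -4853/679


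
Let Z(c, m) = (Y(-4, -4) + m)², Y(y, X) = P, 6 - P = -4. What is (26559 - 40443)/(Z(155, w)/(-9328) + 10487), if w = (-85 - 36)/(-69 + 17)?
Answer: -350194910208/264512267263 ≈ -1.3239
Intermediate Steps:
P = 10 (P = 6 - 1*(-4) = 6 + 4 = 10)
w = 121/52 (w = -121/(-52) = -121*(-1/52) = 121/52 ≈ 2.3269)
Y(y, X) = 10
Z(c, m) = (10 + m)²
(26559 - 40443)/(Z(155, w)/(-9328) + 10487) = (26559 - 40443)/((10 + 121/52)²/(-9328) + 10487) = -13884/((641/52)²*(-1/9328) + 10487) = -13884/((410881/2704)*(-1/9328) + 10487) = -13884/(-410881/25222912 + 10487) = -13884/264512267263/25222912 = -13884*25222912/264512267263 = -350194910208/264512267263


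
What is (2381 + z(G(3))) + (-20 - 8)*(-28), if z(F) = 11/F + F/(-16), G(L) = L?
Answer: 152087/48 ≈ 3168.5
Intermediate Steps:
z(F) = 11/F - F/16 (z(F) = 11/F + F*(-1/16) = 11/F - F/16)
(2381 + z(G(3))) + (-20 - 8)*(-28) = (2381 + (11/3 - 1/16*3)) + (-20 - 8)*(-28) = (2381 + (11*(⅓) - 3/16)) - 28*(-28) = (2381 + (11/3 - 3/16)) + 784 = (2381 + 167/48) + 784 = 114455/48 + 784 = 152087/48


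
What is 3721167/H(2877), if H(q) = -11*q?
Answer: -1240389/10549 ≈ -117.58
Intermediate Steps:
3721167/H(2877) = 3721167/((-11*2877)) = 3721167/(-31647) = 3721167*(-1/31647) = -1240389/10549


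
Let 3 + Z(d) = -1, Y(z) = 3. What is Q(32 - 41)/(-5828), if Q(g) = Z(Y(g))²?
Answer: -4/1457 ≈ -0.0027454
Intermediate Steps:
Z(d) = -4 (Z(d) = -3 - 1 = -4)
Q(g) = 16 (Q(g) = (-4)² = 16)
Q(32 - 41)/(-5828) = 16/(-5828) = 16*(-1/5828) = -4/1457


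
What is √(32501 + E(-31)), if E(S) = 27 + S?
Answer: √32497 ≈ 180.27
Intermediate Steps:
√(32501 + E(-31)) = √(32501 + (27 - 31)) = √(32501 - 4) = √32497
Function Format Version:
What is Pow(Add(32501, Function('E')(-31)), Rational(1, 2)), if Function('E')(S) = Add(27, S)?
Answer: Pow(32497, Rational(1, 2)) ≈ 180.27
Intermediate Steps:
Pow(Add(32501, Function('E')(-31)), Rational(1, 2)) = Pow(Add(32501, Add(27, -31)), Rational(1, 2)) = Pow(Add(32501, -4), Rational(1, 2)) = Pow(32497, Rational(1, 2))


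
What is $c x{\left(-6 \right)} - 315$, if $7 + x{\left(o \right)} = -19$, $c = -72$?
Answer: $1557$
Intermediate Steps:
$x{\left(o \right)} = -26$ ($x{\left(o \right)} = -7 - 19 = -26$)
$c x{\left(-6 \right)} - 315 = \left(-72\right) \left(-26\right) - 315 = 1872 - 315 = 1557$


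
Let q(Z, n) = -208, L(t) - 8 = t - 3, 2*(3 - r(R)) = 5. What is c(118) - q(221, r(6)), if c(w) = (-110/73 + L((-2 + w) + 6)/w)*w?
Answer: 11475/73 ≈ 157.19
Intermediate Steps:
r(R) = ½ (r(R) = 3 - ½*5 = 3 - 5/2 = ½)
L(t) = 5 + t (L(t) = 8 + (t - 3) = 8 + (-3 + t) = 5 + t)
c(w) = w*(-110/73 + (9 + w)/w) (c(w) = (-110/73 + (5 + ((-2 + w) + 6))/w)*w = (-110*1/73 + (5 + (4 + w))/w)*w = (-110/73 + (9 + w)/w)*w = w*(-110/73 + (9 + w)/w))
c(118) - q(221, r(6)) = (9 - 37/73*118) - 1*(-208) = (9 - 4366/73) + 208 = -3709/73 + 208 = 11475/73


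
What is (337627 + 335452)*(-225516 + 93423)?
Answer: -88909024347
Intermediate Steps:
(337627 + 335452)*(-225516 + 93423) = 673079*(-132093) = -88909024347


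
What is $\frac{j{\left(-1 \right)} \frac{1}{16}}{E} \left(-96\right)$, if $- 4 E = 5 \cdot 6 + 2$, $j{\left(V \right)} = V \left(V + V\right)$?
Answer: $\frac{3}{2} \approx 1.5$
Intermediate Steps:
$j{\left(V \right)} = 2 V^{2}$ ($j{\left(V \right)} = V 2 V = 2 V^{2}$)
$E = -8$ ($E = - \frac{5 \cdot 6 + 2}{4} = - \frac{30 + 2}{4} = \left(- \frac{1}{4}\right) 32 = -8$)
$\frac{j{\left(-1 \right)} \frac{1}{16}}{E} \left(-96\right) = \frac{2 \left(-1\right)^{2} \cdot \frac{1}{16}}{-8} \left(-96\right) = - \frac{2 \cdot 1 \cdot \frac{1}{16}}{8} \left(-96\right) = - \frac{2 \cdot \frac{1}{16}}{8} \left(-96\right) = \left(- \frac{1}{8}\right) \frac{1}{8} \left(-96\right) = \left(- \frac{1}{64}\right) \left(-96\right) = \frac{3}{2}$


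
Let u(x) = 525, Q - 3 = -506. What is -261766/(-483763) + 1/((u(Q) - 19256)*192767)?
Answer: 945163384719819/1746732099341551 ≈ 0.54110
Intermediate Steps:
Q = -503 (Q = 3 - 506 = -503)
-261766/(-483763) + 1/((u(Q) - 19256)*192767) = -261766/(-483763) + 1/((525 - 19256)*192767) = -261766*(-1/483763) + (1/192767)/(-18731) = 261766/483763 - 1/18731*1/192767 = 261766/483763 - 1/3610718677 = 945163384719819/1746732099341551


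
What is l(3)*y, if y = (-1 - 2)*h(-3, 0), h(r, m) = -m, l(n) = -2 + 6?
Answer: 0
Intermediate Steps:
l(n) = 4
y = 0 (y = (-1 - 2)*(-1*0) = -3*0 = 0)
l(3)*y = 4*0 = 0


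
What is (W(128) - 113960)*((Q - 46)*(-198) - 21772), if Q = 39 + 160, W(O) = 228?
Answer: 5921570312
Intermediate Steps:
Q = 199
(W(128) - 113960)*((Q - 46)*(-198) - 21772) = (228 - 113960)*((199 - 46)*(-198) - 21772) = -113732*(153*(-198) - 21772) = -113732*(-30294 - 21772) = -113732*(-52066) = 5921570312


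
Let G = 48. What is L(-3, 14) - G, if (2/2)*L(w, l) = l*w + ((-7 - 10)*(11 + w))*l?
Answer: -1994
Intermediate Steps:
L(w, l) = l*w + l*(-187 - 17*w) (L(w, l) = l*w + ((-7 - 10)*(11 + w))*l = l*w + (-17*(11 + w))*l = l*w + (-187 - 17*w)*l = l*w + l*(-187 - 17*w))
L(-3, 14) - G = -1*14*(187 + 16*(-3)) - 1*48 = -1*14*(187 - 48) - 48 = -1*14*139 - 48 = -1946 - 48 = -1994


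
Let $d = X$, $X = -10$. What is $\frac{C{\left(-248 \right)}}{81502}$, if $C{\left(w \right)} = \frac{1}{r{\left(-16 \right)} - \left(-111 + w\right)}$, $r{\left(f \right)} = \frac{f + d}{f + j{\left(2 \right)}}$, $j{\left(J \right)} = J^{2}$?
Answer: $\frac{3}{88307417} \approx 3.3972 \cdot 10^{-8}$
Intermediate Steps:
$d = -10$
$r{\left(f \right)} = \frac{-10 + f}{4 + f}$ ($r{\left(f \right)} = \frac{f - 10}{f + 2^{2}} = \frac{-10 + f}{f + 4} = \frac{-10 + f}{4 + f}$)
$C{\left(w \right)} = \frac{1}{\frac{679}{6} - w}$ ($C{\left(w \right)} = \frac{1}{\frac{-10 - 16}{4 - 16} - \left(-111 + w\right)} = \frac{1}{\frac{1}{-12} \left(-26\right) - \left(-111 + w\right)} = \frac{1}{\left(- \frac{1}{12}\right) \left(-26\right) - \left(-111 + w\right)} = \frac{1}{\frac{13}{6} - \left(-111 + w\right)} = \frac{1}{\frac{679}{6} - w}$)
$\frac{C{\left(-248 \right)}}{81502} = \frac{6 \frac{1}{679 - -1488}}{81502} = \frac{6}{679 + 1488} \cdot \frac{1}{81502} = \frac{6}{2167} \cdot \frac{1}{81502} = \frac{3}{88307417}$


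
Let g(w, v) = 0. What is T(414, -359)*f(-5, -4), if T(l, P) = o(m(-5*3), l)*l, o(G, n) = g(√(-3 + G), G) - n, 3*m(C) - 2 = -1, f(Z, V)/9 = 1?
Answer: -1542564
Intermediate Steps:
f(Z, V) = 9 (f(Z, V) = 9*1 = 9)
m(C) = ⅓ (m(C) = ⅔ + (⅓)*(-1) = ⅔ - ⅓ = ⅓)
o(G, n) = -n (o(G, n) = 0 - n = -n)
T(l, P) = -l² (T(l, P) = (-l)*l = -l²)
T(414, -359)*f(-5, -4) = -1*414²*9 = -1*171396*9 = -171396*9 = -1542564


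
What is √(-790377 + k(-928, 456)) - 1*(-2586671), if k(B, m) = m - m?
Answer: 2586671 + I*√790377 ≈ 2.5867e+6 + 889.03*I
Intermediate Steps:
k(B, m) = 0
√(-790377 + k(-928, 456)) - 1*(-2586671) = √(-790377 + 0) - 1*(-2586671) = √(-790377) + 2586671 = I*√790377 + 2586671 = 2586671 + I*√790377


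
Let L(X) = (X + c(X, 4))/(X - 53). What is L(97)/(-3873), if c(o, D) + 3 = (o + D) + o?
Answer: -73/42603 ≈ -0.0017135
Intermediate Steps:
c(o, D) = -3 + D + 2*o (c(o, D) = -3 + ((o + D) + o) = -3 + ((D + o) + o) = -3 + (D + 2*o) = -3 + D + 2*o)
L(X) = (1 + 3*X)/(-53 + X) (L(X) = (X + (-3 + 4 + 2*X))/(X - 53) = (X + (1 + 2*X))/(-53 + X) = (1 + 3*X)/(-53 + X))
L(97)/(-3873) = ((1 + 3*97)/(-53 + 97))/(-3873) = ((1 + 291)/44)*(-1/3873) = ((1/44)*292)*(-1/3873) = (73/11)*(-1/3873) = -73/42603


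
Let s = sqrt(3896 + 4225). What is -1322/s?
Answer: -1322*sqrt(8121)/8121 ≈ -14.670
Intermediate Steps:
s = sqrt(8121) ≈ 90.117
-1322/s = -1322*sqrt(8121)/8121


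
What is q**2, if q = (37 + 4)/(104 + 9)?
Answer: 1681/12769 ≈ 0.13165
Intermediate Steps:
q = 41/113 ≈ 0.36283
q**2 = (41/113)**2 = 1681/12769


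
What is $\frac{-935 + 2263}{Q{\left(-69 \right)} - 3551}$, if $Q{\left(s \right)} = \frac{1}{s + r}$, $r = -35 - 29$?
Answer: $- \frac{44156}{118071} \approx -0.37398$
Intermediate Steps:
$r = -64$
$Q{\left(s \right)} = \frac{1}{-64 + s}$ ($Q{\left(s \right)} = \frac{1}{s - 64} = \frac{1}{-64 + s}$)
$\frac{-935 + 2263}{Q{\left(-69 \right)} - 3551} = \frac{-935 + 2263}{\frac{1}{-64 - 69} - 3551} = \frac{1328}{\frac{1}{-133} - 3551} = \frac{1328}{- \frac{1}{133} - 3551} = \frac{1328}{- \frac{472284}{133}} = 1328 \left(- \frac{133}{472284}\right) = - \frac{44156}{118071}$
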